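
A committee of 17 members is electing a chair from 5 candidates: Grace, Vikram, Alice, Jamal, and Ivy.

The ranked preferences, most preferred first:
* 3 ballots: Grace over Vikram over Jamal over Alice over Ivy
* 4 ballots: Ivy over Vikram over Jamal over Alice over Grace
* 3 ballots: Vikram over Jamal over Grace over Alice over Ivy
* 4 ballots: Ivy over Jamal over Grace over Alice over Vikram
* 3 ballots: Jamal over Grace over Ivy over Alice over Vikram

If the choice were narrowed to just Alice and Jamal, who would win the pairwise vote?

Jamal

Alice is ranked above Jamal on 0 ballots; Jamal above Alice on 17.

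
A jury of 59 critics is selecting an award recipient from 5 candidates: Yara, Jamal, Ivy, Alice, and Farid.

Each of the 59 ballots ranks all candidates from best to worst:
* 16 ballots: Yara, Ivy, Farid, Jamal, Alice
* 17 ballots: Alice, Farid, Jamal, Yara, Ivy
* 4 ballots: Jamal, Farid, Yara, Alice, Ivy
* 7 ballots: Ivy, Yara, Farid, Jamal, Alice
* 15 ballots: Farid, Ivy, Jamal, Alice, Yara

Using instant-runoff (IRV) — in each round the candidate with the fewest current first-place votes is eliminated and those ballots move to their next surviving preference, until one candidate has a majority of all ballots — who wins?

Farid

Round 1: Yara 16, Jamal 4, Ivy 7, Alice 17, Farid 15. Jamal eliminated.
Round 2: Yara 16, Ivy 7, Alice 17, Farid 19. Ivy eliminated.
Round 3: Yara 23, Alice 17, Farid 19. Alice eliminated.
Round 4: Yara 23, Farid 36. Farid has a majority (≥30).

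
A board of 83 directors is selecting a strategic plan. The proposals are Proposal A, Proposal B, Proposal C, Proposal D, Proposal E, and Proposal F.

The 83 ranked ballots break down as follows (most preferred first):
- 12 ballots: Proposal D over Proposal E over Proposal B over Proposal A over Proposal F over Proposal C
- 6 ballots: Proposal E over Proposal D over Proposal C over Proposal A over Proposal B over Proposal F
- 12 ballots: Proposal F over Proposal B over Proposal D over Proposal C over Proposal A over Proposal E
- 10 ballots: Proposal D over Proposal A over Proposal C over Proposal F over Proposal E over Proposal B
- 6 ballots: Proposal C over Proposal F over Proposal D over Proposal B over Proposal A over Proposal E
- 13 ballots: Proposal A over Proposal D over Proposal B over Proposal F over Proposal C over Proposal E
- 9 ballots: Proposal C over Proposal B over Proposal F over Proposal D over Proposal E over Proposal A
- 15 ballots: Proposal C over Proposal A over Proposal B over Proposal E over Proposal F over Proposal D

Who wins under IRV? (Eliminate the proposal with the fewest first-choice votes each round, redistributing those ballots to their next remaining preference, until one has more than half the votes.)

Round 1: Proposal A 13, Proposal B 0, Proposal C 30, Proposal D 22, Proposal E 6, Proposal F 12. Proposal B eliminated.
Round 2: Proposal A 13, Proposal C 30, Proposal D 22, Proposal E 6, Proposal F 12. Proposal E eliminated.
Round 3: Proposal A 13, Proposal C 30, Proposal D 28, Proposal F 12. Proposal F eliminated.
Round 4: Proposal A 13, Proposal C 30, Proposal D 40. Proposal A eliminated.
Round 5: Proposal C 30, Proposal D 53. Proposal D has a majority (≥42).

Proposal D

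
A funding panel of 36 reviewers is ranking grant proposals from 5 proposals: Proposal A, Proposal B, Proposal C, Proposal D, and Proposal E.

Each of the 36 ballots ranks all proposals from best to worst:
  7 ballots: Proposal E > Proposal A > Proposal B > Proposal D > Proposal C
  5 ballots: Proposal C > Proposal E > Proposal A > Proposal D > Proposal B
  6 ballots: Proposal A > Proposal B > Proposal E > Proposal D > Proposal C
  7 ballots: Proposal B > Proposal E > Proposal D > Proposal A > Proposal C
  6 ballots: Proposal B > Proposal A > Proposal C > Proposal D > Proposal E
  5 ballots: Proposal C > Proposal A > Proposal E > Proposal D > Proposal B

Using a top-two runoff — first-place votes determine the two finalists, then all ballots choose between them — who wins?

Round 1 first-place votes: Proposal A 6, Proposal B 13, Proposal C 10, Proposal D 0, Proposal E 7. Proposal B and Proposal C advance.
Runoff: Proposal B is ranked above Proposal C on 26 ballots, Proposal C above Proposal B on 10.

Proposal B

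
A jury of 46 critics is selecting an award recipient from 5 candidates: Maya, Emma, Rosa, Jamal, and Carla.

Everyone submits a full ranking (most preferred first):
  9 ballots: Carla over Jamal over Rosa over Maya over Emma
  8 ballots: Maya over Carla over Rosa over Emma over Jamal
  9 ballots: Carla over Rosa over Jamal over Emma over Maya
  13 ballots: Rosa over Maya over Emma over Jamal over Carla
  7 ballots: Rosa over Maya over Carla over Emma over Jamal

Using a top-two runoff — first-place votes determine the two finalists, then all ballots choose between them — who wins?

Carla

Round 1 first-place votes: Maya 8, Emma 0, Rosa 20, Jamal 0, Carla 18. Rosa and Carla advance.
Runoff: Rosa is ranked above Carla on 20 ballots, Carla above Rosa on 26.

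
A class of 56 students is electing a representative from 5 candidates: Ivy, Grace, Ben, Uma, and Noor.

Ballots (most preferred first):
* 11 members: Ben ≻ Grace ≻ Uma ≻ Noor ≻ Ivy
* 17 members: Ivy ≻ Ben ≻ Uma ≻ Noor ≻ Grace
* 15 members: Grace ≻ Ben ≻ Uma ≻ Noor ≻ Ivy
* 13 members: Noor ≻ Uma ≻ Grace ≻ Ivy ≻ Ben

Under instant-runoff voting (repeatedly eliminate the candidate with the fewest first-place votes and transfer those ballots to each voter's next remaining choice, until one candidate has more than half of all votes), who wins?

Grace

Round 1: Ivy 17, Grace 15, Ben 11, Uma 0, Noor 13. Uma eliminated.
Round 2: Ivy 17, Grace 15, Ben 11, Noor 13. Ben eliminated.
Round 3: Ivy 17, Grace 26, Noor 13. Noor eliminated.
Round 4: Ivy 17, Grace 39. Grace has a majority (≥29).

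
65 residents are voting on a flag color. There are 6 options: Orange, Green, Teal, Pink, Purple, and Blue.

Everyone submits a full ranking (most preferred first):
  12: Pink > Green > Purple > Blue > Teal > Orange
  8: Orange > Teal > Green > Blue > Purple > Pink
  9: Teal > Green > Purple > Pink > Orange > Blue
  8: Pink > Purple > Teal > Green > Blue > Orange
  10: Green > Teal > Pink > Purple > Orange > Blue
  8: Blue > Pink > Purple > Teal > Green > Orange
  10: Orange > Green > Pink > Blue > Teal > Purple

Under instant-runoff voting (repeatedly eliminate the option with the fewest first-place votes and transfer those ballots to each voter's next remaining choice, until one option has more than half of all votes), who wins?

Round 1: Orange 18, Green 10, Teal 9, Pink 20, Purple 0, Blue 8. Purple eliminated.
Round 2: Orange 18, Green 10, Teal 9, Pink 20, Blue 8. Blue eliminated.
Round 3: Orange 18, Green 10, Teal 9, Pink 28. Teal eliminated.
Round 4: Orange 18, Green 19, Pink 28. Orange eliminated.
Round 5: Green 37, Pink 28. Green has a majority (≥33).

Green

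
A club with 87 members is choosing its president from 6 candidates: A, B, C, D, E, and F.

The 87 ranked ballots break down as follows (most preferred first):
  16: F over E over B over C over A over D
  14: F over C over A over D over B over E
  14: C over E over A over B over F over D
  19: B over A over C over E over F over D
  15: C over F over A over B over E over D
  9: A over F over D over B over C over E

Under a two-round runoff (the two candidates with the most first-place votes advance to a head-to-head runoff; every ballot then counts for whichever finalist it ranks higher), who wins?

Round 1 first-place votes: A 9, B 19, C 29, D 0, E 0, F 30. F and C advance.
Runoff: F is ranked above C on 39 ballots, C above F on 48.

C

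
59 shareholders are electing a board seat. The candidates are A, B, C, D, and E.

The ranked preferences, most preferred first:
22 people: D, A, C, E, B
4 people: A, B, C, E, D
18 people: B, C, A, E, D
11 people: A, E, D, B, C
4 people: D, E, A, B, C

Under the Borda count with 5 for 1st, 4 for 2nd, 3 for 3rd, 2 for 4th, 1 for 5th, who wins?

A: 22×4 + 4×5 + 18×3 + 11×5 + 4×3 = 229
B: 22×1 + 4×4 + 18×5 + 11×2 + 4×2 = 158
C: 22×3 + 4×3 + 18×4 + 11×1 + 4×1 = 165
D: 22×5 + 4×1 + 18×1 + 11×3 + 4×5 = 185
E: 22×2 + 4×2 + 18×2 + 11×4 + 4×4 = 148

A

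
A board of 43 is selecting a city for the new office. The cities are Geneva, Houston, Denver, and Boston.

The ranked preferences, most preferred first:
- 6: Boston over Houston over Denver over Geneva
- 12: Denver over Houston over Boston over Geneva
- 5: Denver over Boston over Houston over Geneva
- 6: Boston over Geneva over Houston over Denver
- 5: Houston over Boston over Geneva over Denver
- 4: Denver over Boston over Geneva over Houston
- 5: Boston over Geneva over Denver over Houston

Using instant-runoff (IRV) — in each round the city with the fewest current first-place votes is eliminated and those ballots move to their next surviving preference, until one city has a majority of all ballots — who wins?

Boston

Round 1: Geneva 0, Houston 5, Denver 21, Boston 17. Geneva eliminated.
Round 2: Houston 5, Denver 21, Boston 17. Houston eliminated.
Round 3: Denver 21, Boston 22. Boston has a majority (≥22).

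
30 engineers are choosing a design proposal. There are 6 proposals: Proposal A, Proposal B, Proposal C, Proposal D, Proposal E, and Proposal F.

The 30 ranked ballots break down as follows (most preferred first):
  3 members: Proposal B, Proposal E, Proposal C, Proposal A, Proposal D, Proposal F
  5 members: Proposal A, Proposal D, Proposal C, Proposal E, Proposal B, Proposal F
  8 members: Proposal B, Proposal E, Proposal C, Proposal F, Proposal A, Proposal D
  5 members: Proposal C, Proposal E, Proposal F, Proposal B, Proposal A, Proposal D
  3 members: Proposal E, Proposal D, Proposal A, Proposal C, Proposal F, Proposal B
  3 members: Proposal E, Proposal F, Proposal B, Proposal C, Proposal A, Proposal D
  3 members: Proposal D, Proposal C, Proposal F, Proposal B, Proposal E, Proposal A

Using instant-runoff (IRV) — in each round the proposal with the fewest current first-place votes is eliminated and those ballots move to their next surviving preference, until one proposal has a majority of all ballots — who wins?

Round 1: Proposal A 5, Proposal B 11, Proposal C 5, Proposal D 3, Proposal E 6, Proposal F 0. Proposal F eliminated.
Round 2: Proposal A 5, Proposal B 11, Proposal C 5, Proposal D 3, Proposal E 6. Proposal D eliminated.
Round 3: Proposal A 5, Proposal B 11, Proposal C 8, Proposal E 6. Proposal A eliminated.
Round 4: Proposal B 11, Proposal C 13, Proposal E 6. Proposal E eliminated.
Round 5: Proposal B 14, Proposal C 16. Proposal C has a majority (≥16).

Proposal C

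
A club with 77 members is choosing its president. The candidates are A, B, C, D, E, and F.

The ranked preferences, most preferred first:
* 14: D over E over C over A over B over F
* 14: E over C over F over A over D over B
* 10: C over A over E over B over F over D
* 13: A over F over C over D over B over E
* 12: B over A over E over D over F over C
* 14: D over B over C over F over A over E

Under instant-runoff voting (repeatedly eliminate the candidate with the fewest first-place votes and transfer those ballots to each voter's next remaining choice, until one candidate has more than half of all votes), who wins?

A

Round 1: A 13, B 12, C 10, D 28, E 14, F 0. F eliminated.
Round 2: A 13, B 12, C 10, D 28, E 14. C eliminated.
Round 3: A 23, B 12, D 28, E 14. B eliminated.
Round 4: A 35, D 28, E 14. E eliminated.
Round 5: A 49, D 28. A has a majority (≥39).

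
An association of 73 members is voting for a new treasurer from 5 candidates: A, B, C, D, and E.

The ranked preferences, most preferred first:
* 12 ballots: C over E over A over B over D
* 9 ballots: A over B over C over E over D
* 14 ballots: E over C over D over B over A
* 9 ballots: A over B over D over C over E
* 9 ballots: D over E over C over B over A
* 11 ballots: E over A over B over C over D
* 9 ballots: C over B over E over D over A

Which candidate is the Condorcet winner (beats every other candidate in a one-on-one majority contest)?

C vs A: 44–29
C vs B: 44–29
C vs D: 55–18
C vs E: 39–34
C beats every other candidate.

C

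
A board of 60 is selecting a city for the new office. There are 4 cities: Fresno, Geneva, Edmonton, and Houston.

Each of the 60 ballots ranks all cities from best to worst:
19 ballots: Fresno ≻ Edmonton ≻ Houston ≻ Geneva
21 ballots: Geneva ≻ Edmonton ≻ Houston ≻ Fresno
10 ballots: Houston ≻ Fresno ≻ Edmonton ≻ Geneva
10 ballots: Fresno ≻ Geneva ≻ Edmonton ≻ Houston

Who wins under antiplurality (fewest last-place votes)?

Edmonton

Last-place votes: Fresno 21, Geneva 29, Edmonton 0, Houston 10.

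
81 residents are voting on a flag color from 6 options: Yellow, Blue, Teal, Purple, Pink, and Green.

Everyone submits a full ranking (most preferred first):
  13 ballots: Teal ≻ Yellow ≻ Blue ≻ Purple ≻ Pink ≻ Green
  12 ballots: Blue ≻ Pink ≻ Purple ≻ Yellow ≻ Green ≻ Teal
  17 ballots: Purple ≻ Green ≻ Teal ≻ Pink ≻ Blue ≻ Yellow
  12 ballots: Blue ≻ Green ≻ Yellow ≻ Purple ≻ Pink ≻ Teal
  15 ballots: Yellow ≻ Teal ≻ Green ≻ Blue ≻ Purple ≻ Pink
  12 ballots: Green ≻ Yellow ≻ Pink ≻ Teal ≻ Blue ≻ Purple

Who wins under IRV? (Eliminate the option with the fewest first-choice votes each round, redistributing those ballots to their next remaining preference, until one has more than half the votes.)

Round 1: Yellow 15, Blue 24, Teal 13, Purple 17, Pink 0, Green 12. Pink eliminated.
Round 2: Yellow 15, Blue 24, Teal 13, Purple 17, Green 12. Green eliminated.
Round 3: Yellow 27, Blue 24, Teal 13, Purple 17. Teal eliminated.
Round 4: Yellow 40, Blue 24, Purple 17. Purple eliminated.
Round 5: Yellow 40, Blue 41. Blue has a majority (≥41).

Blue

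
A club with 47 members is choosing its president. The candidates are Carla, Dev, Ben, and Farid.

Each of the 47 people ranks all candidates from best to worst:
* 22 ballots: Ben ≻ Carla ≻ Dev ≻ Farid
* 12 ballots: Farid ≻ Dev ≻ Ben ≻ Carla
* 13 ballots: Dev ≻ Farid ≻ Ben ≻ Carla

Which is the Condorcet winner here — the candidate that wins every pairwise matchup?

Dev vs Carla: 25–22
Dev vs Ben: 25–22
Dev vs Farid: 35–12
Dev beats every other candidate.

Dev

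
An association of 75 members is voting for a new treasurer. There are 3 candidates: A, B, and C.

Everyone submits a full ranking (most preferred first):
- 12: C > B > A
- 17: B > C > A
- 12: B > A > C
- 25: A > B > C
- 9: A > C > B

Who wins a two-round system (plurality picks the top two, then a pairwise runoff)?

B

Round 1 first-place votes: A 34, B 29, C 12. A and B advance.
Runoff: A is ranked above B on 34 ballots, B above A on 41.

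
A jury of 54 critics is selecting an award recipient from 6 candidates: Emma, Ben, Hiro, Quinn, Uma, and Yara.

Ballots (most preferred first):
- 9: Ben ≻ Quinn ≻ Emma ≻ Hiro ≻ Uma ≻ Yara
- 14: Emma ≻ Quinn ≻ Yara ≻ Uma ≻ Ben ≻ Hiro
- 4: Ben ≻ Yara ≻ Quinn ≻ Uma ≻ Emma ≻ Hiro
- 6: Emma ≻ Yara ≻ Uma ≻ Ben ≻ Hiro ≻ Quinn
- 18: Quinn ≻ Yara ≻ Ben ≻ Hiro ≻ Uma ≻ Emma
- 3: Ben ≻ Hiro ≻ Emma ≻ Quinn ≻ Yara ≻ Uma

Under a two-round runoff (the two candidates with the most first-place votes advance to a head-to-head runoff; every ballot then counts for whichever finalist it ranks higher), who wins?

Quinn

Round 1 first-place votes: Emma 20, Ben 16, Hiro 0, Quinn 18, Uma 0, Yara 0. Emma and Quinn advance.
Runoff: Emma is ranked above Quinn on 23 ballots, Quinn above Emma on 31.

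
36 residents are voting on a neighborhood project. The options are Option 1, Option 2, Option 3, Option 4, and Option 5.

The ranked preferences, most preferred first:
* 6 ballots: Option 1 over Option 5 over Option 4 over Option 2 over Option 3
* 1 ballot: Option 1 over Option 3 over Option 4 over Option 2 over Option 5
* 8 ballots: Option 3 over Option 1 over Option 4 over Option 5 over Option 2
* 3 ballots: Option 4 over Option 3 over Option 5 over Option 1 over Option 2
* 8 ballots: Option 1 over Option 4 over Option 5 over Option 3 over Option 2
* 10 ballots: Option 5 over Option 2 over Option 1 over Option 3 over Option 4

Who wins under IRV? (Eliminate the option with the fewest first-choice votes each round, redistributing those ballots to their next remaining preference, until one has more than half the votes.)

Round 1: Option 1 15, Option 2 0, Option 3 8, Option 4 3, Option 5 10. Option 2 eliminated.
Round 2: Option 1 15, Option 3 8, Option 4 3, Option 5 10. Option 4 eliminated.
Round 3: Option 1 15, Option 3 11, Option 5 10. Option 5 eliminated.
Round 4: Option 1 25, Option 3 11. Option 1 has a majority (≥19).

Option 1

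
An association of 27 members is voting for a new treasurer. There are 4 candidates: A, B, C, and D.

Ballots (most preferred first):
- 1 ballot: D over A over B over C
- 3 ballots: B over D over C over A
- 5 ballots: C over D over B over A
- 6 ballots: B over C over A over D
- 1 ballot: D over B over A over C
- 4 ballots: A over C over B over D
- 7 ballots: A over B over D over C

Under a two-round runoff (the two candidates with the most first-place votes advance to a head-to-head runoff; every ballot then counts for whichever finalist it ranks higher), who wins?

B

Round 1 first-place votes: A 11, B 9, C 5, D 2. A and B advance.
Runoff: A is ranked above B on 12 ballots, B above A on 15.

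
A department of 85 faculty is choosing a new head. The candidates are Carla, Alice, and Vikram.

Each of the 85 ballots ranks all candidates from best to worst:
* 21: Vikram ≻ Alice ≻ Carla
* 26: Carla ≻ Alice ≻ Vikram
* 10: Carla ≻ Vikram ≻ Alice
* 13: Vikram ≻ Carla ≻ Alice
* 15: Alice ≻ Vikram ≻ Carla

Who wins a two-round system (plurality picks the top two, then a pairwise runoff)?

Round 1 first-place votes: Carla 36, Alice 15, Vikram 34. Carla and Vikram advance.
Runoff: Carla is ranked above Vikram on 36 ballots, Vikram above Carla on 49.

Vikram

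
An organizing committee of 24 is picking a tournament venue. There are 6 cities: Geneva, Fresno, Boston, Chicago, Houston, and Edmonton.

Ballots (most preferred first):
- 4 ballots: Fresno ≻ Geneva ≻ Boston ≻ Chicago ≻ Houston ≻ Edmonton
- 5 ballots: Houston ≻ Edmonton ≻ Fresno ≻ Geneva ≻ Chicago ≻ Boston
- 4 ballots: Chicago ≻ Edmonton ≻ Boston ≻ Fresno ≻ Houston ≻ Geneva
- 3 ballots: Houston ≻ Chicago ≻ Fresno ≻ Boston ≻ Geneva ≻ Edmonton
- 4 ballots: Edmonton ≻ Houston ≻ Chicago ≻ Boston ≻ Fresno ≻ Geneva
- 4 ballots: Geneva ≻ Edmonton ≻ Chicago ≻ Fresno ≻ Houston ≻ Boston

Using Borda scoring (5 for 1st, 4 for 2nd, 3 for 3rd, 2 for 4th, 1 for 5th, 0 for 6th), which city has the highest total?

Edmonton

Geneva: 4×4 + 5×2 + 4×0 + 3×1 + 4×0 + 4×5 = 49
Fresno: 4×5 + 5×3 + 4×2 + 3×3 + 4×1 + 4×2 = 64
Boston: 4×3 + 5×0 + 4×3 + 3×2 + 4×2 + 4×0 = 38
Chicago: 4×2 + 5×1 + 4×5 + 3×4 + 4×3 + 4×3 = 69
Houston: 4×1 + 5×5 + 4×1 + 3×5 + 4×4 + 4×1 = 68
Edmonton: 4×0 + 5×4 + 4×4 + 3×0 + 4×5 + 4×4 = 72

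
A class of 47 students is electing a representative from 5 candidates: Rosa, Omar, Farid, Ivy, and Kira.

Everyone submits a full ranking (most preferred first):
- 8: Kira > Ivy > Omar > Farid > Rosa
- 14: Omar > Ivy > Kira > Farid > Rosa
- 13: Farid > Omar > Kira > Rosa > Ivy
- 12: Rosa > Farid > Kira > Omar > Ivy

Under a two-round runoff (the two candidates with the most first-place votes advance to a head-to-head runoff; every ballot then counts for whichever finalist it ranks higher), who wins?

Farid

Round 1 first-place votes: Rosa 12, Omar 14, Farid 13, Ivy 0, Kira 8. Omar and Farid advance.
Runoff: Omar is ranked above Farid on 22 ballots, Farid above Omar on 25.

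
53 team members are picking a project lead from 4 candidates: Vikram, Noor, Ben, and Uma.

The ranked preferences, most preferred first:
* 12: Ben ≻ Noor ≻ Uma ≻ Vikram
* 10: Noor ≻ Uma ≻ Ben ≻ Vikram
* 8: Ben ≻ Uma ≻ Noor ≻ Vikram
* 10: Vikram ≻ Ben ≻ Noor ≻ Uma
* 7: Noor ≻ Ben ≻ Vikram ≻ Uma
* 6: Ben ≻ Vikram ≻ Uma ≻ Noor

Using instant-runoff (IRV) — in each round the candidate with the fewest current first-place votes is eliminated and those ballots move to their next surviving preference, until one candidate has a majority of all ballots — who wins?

Ben

Round 1: Vikram 10, Noor 17, Ben 26, Uma 0. Uma eliminated.
Round 2: Vikram 10, Noor 17, Ben 26. Vikram eliminated.
Round 3: Noor 17, Ben 36. Ben has a majority (≥27).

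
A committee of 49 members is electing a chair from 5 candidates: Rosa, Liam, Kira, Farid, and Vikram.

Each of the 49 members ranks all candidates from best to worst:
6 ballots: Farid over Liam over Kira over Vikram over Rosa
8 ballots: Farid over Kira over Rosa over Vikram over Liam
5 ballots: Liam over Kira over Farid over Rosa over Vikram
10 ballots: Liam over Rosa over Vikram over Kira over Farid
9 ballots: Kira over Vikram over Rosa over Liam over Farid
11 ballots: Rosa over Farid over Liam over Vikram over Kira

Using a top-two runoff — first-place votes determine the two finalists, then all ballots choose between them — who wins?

Farid

Round 1 first-place votes: Rosa 11, Liam 15, Kira 9, Farid 14, Vikram 0. Liam and Farid advance.
Runoff: Liam is ranked above Farid on 24 ballots, Farid above Liam on 25.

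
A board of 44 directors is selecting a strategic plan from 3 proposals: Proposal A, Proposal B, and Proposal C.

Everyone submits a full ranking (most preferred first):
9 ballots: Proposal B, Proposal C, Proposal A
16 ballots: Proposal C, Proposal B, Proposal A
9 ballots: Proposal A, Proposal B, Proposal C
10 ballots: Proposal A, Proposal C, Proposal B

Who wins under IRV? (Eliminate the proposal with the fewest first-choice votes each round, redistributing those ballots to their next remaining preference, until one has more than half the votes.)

Round 1: Proposal A 19, Proposal B 9, Proposal C 16. Proposal B eliminated.
Round 2: Proposal A 19, Proposal C 25. Proposal C has a majority (≥23).

Proposal C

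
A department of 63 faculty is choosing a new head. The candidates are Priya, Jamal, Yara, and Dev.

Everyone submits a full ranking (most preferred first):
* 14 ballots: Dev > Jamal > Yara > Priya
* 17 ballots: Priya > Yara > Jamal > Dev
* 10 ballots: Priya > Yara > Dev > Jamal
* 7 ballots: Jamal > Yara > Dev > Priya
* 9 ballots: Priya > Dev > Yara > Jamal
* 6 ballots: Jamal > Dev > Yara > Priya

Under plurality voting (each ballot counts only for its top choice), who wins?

First-place votes: Priya 36, Jamal 13, Yara 0, Dev 14.

Priya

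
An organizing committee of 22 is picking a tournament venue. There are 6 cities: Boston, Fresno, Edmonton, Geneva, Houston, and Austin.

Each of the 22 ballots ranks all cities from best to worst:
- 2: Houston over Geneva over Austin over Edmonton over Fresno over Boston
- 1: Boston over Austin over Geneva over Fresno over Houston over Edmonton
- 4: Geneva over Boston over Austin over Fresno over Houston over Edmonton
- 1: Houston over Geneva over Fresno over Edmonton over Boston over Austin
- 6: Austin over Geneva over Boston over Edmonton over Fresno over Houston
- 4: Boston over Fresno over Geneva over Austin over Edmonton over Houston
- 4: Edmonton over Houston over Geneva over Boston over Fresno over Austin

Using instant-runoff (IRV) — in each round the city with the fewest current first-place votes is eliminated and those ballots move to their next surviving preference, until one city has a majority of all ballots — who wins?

Geneva

Round 1: Boston 5, Fresno 0, Edmonton 4, Geneva 4, Houston 3, Austin 6. Fresno eliminated.
Round 2: Boston 5, Edmonton 4, Geneva 4, Houston 3, Austin 6. Houston eliminated.
Round 3: Boston 5, Edmonton 4, Geneva 7, Austin 6. Edmonton eliminated.
Round 4: Boston 5, Geneva 11, Austin 6. Boston eliminated.
Round 5: Geneva 15, Austin 7. Geneva has a majority (≥12).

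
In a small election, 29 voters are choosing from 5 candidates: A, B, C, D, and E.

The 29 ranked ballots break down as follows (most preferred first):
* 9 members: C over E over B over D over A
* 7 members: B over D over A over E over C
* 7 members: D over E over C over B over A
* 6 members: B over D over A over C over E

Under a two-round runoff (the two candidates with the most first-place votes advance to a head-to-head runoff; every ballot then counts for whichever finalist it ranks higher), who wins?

C

Round 1 first-place votes: A 0, B 13, C 9, D 7, E 0. B and C advance.
Runoff: B is ranked above C on 13 ballots, C above B on 16.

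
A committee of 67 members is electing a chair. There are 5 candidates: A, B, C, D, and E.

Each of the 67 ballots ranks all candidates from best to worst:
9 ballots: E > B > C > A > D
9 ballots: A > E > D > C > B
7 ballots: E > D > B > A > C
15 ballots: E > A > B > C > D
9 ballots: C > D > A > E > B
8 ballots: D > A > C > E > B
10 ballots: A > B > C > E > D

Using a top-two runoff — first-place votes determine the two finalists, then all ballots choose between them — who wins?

Round 1 first-place votes: A 19, B 0, C 9, D 8, E 31. E and A advance.
Runoff: E is ranked above A on 31 ballots, A above E on 36.

A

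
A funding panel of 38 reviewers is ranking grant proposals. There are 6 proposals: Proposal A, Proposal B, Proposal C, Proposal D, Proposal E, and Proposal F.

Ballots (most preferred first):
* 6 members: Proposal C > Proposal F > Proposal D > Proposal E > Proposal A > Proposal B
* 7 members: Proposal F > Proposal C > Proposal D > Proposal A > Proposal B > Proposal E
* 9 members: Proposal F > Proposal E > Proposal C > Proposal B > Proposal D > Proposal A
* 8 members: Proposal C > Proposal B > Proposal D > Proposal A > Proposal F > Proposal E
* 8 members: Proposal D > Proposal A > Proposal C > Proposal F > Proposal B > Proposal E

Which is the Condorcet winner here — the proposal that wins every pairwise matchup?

Proposal C vs Proposal A: 30–8
Proposal C vs Proposal B: 38–0
Proposal C vs Proposal D: 30–8
Proposal C vs Proposal E: 29–9
Proposal C vs Proposal F: 22–16
Proposal C beats every other proposal.

Proposal C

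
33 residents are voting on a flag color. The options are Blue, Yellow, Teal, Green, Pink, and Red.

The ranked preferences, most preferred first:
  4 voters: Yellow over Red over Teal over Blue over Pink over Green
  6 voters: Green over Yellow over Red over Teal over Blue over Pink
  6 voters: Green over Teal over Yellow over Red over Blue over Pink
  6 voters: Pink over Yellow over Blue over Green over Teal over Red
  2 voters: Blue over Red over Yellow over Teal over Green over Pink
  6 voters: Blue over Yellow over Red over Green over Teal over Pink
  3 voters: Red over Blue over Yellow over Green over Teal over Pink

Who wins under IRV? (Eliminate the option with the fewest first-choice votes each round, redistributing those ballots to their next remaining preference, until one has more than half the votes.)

Round 1: Blue 8, Yellow 4, Teal 0, Green 12, Pink 6, Red 3. Teal eliminated.
Round 2: Blue 8, Yellow 4, Green 12, Pink 6, Red 3. Red eliminated.
Round 3: Blue 11, Yellow 4, Green 12, Pink 6. Yellow eliminated.
Round 4: Blue 15, Green 12, Pink 6. Pink eliminated.
Round 5: Blue 21, Green 12. Blue has a majority (≥17).

Blue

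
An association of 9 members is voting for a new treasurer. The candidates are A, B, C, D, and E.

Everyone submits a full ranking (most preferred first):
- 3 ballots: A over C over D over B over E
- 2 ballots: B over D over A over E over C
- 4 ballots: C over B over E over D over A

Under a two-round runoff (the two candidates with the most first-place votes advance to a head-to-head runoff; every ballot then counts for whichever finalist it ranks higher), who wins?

A

Round 1 first-place votes: A 3, B 2, C 4, D 0, E 0. C and A advance.
Runoff: C is ranked above A on 4 ballots, A above C on 5.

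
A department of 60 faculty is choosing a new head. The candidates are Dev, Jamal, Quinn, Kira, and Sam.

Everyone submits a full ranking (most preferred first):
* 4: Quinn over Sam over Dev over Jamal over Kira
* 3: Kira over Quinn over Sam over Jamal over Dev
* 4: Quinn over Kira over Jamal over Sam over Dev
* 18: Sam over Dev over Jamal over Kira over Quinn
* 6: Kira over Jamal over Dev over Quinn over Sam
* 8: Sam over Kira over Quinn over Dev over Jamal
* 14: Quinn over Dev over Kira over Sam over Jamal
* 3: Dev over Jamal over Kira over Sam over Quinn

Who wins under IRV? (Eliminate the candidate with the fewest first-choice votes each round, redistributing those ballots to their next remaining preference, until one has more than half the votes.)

Quinn

Round 1: Dev 3, Jamal 0, Quinn 22, Kira 9, Sam 26. Jamal eliminated.
Round 2: Dev 3, Quinn 22, Kira 9, Sam 26. Dev eliminated.
Round 3: Quinn 22, Kira 12, Sam 26. Kira eliminated.
Round 4: Quinn 31, Sam 29. Quinn has a majority (≥31).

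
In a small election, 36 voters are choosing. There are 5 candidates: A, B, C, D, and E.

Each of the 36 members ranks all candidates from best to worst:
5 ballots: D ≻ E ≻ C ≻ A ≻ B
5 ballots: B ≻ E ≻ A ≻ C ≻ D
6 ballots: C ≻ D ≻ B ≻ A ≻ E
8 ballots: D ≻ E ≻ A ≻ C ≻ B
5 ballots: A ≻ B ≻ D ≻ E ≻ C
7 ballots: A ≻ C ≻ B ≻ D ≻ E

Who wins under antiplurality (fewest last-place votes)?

Last-place votes: A 0, B 13, C 5, D 5, E 13.

A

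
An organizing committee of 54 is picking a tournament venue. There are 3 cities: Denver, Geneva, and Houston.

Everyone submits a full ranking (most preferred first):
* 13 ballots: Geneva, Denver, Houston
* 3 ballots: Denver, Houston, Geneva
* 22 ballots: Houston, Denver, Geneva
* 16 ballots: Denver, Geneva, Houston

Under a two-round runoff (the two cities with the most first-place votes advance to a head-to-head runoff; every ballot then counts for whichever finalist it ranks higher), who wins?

Round 1 first-place votes: Denver 19, Geneva 13, Houston 22. Houston and Denver advance.
Runoff: Houston is ranked above Denver on 22 ballots, Denver above Houston on 32.

Denver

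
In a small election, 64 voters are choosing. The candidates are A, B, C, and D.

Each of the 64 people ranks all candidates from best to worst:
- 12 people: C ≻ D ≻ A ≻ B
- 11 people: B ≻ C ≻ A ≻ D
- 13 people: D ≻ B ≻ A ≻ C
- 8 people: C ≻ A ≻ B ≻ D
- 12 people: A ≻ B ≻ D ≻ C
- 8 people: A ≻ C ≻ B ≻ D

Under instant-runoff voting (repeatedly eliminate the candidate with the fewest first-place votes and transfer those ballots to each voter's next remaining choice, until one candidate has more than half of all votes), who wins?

A

Round 1: A 20, B 11, C 20, D 13. B eliminated.
Round 2: A 20, C 31, D 13. D eliminated.
Round 3: A 33, C 31. A has a majority (≥33).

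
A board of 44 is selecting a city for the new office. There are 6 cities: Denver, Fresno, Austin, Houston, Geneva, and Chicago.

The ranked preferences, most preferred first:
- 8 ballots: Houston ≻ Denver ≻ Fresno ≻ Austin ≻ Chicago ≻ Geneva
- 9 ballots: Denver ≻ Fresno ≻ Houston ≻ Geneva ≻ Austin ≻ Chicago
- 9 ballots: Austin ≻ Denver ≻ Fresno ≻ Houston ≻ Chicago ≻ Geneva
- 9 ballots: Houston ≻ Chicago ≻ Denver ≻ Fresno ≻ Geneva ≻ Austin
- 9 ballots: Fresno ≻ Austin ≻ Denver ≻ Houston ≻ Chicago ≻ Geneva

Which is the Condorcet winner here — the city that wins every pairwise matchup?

Denver vs Fresno: 35–9
Denver vs Austin: 26–18
Denver vs Houston: 27–17
Denver vs Geneva: 44–0
Denver vs Chicago: 35–9
Denver beats every other city.

Denver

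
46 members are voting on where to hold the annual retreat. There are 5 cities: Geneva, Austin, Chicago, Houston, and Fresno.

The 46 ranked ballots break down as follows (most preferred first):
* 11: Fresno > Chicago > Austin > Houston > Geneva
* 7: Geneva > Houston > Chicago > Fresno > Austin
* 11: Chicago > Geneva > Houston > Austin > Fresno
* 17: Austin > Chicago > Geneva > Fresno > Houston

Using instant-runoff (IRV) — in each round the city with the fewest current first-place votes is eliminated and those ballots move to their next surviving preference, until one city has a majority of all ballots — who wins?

Round 1: Geneva 7, Austin 17, Chicago 11, Houston 0, Fresno 11. Houston eliminated.
Round 2: Geneva 7, Austin 17, Chicago 11, Fresno 11. Geneva eliminated.
Round 3: Austin 17, Chicago 18, Fresno 11. Fresno eliminated.
Round 4: Austin 17, Chicago 29. Chicago has a majority (≥24).

Chicago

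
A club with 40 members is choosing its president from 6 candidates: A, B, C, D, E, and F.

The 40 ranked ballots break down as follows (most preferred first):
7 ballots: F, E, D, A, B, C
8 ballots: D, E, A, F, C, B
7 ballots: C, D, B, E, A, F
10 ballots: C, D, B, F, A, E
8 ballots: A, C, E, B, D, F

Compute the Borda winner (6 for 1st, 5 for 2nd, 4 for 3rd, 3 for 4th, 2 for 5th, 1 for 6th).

D

A: 7×3 + 8×4 + 7×2 + 10×2 + 8×6 = 135
B: 7×2 + 8×1 + 7×4 + 10×4 + 8×3 = 114
C: 7×1 + 8×2 + 7×6 + 10×6 + 8×5 = 165
D: 7×4 + 8×6 + 7×5 + 10×5 + 8×2 = 177
E: 7×5 + 8×5 + 7×3 + 10×1 + 8×4 = 138
F: 7×6 + 8×3 + 7×1 + 10×3 + 8×1 = 111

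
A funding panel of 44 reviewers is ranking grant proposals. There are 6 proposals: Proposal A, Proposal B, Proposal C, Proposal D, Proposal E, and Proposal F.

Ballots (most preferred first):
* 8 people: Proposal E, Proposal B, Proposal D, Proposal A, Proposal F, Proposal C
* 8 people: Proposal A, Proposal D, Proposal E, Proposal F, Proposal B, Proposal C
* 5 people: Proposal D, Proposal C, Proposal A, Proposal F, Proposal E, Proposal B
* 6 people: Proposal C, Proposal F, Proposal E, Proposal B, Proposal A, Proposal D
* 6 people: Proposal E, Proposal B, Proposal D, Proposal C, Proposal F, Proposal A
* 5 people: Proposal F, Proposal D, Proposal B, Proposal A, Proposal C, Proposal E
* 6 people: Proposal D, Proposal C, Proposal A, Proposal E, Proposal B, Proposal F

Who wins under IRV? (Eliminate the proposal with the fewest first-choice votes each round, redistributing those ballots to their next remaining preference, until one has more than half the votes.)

Proposal D

Round 1: Proposal A 8, Proposal B 0, Proposal C 6, Proposal D 11, Proposal E 14, Proposal F 5. Proposal B eliminated.
Round 2: Proposal A 8, Proposal C 6, Proposal D 11, Proposal E 14, Proposal F 5. Proposal F eliminated.
Round 3: Proposal A 8, Proposal C 6, Proposal D 16, Proposal E 14. Proposal C eliminated.
Round 4: Proposal A 8, Proposal D 16, Proposal E 20. Proposal A eliminated.
Round 5: Proposal D 24, Proposal E 20. Proposal D has a majority (≥23).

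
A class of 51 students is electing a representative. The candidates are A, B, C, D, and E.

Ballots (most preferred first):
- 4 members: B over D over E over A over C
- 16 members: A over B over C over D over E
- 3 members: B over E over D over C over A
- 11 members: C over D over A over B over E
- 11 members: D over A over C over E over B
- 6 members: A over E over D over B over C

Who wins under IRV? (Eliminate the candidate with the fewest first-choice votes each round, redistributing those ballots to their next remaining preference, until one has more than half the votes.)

D

Round 1: A 22, B 7, C 11, D 11, E 0. E eliminated.
Round 2: A 22, B 7, C 11, D 11. B eliminated.
Round 3: A 22, C 11, D 18. C eliminated.
Round 4: A 22, D 29. D has a majority (≥26).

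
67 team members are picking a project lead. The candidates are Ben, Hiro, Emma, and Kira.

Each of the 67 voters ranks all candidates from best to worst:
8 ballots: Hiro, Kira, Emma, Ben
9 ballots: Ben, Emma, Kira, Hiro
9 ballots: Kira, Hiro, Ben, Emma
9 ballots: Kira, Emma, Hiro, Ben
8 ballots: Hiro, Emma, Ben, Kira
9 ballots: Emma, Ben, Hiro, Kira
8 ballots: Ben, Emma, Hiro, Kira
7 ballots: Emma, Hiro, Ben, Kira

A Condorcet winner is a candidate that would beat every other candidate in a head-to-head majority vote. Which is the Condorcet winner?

Emma vs Ben: 41–26
Emma vs Hiro: 42–25
Emma vs Kira: 41–26
Emma beats every other candidate.

Emma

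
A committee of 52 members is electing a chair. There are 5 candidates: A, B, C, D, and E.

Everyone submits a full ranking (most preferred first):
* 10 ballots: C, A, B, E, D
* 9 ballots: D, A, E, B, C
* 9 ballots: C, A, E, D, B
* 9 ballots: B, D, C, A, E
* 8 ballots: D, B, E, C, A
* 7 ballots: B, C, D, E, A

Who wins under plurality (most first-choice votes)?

C

First-place votes: A 0, B 16, C 19, D 17, E 0.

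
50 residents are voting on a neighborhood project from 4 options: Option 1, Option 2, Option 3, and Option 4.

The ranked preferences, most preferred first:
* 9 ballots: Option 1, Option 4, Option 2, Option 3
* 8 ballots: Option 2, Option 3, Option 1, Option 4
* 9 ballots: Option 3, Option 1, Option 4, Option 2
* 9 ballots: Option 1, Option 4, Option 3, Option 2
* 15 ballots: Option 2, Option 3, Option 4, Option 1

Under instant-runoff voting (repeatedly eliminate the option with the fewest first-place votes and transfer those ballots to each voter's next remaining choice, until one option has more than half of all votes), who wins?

Round 1: Option 1 18, Option 2 23, Option 3 9, Option 4 0. Option 4 eliminated.
Round 2: Option 1 18, Option 2 23, Option 3 9. Option 3 eliminated.
Round 3: Option 1 27, Option 2 23. Option 1 has a majority (≥26).

Option 1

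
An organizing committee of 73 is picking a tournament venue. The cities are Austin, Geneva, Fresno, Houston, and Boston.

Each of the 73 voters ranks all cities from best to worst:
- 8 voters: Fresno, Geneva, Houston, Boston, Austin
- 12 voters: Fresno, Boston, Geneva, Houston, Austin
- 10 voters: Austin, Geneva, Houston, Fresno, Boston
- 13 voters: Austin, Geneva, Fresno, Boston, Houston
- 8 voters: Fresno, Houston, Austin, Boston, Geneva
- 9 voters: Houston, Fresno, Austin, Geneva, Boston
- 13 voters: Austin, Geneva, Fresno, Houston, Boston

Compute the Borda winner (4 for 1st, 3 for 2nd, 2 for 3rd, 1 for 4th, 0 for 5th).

Austin: 8×0 + 12×0 + 10×4 + 13×4 + 8×2 + 9×2 + 13×4 = 178
Geneva: 8×3 + 12×2 + 10×3 + 13×3 + 8×0 + 9×1 + 13×3 = 165
Fresno: 8×4 + 12×4 + 10×1 + 13×2 + 8×4 + 9×3 + 13×2 = 201
Houston: 8×2 + 12×1 + 10×2 + 13×0 + 8×3 + 9×4 + 13×1 = 121
Boston: 8×1 + 12×3 + 10×0 + 13×1 + 8×1 + 9×0 + 13×0 = 65

Fresno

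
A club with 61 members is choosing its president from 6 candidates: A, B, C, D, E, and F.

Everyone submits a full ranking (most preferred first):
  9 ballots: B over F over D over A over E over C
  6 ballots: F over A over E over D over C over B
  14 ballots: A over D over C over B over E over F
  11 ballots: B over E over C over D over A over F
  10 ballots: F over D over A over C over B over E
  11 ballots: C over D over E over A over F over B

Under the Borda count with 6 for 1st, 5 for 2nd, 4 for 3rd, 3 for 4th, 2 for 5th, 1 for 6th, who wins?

D

A: 9×3 + 6×5 + 14×6 + 11×2 + 10×4 + 11×3 = 236
B: 9×6 + 6×1 + 14×3 + 11×6 + 10×2 + 11×1 = 199
C: 9×1 + 6×2 + 14×4 + 11×4 + 10×3 + 11×6 = 217
D: 9×4 + 6×3 + 14×5 + 11×3 + 10×5 + 11×5 = 262
E: 9×2 + 6×4 + 14×2 + 11×5 + 10×1 + 11×4 = 179
F: 9×5 + 6×6 + 14×1 + 11×1 + 10×6 + 11×2 = 188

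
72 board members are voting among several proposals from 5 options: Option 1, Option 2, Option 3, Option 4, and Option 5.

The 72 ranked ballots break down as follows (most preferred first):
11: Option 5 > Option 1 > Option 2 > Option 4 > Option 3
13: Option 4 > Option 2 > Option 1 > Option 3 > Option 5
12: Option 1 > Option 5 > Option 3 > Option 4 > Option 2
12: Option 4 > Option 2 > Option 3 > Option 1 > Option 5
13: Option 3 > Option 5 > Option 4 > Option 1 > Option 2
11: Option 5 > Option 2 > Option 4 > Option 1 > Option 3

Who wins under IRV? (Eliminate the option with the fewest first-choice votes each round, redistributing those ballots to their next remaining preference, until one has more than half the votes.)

Round 1: Option 1 12, Option 2 0, Option 3 13, Option 4 25, Option 5 22. Option 2 eliminated.
Round 2: Option 1 12, Option 3 13, Option 4 25, Option 5 22. Option 1 eliminated.
Round 3: Option 3 13, Option 4 25, Option 5 34. Option 3 eliminated.
Round 4: Option 4 25, Option 5 47. Option 5 has a majority (≥37).

Option 5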